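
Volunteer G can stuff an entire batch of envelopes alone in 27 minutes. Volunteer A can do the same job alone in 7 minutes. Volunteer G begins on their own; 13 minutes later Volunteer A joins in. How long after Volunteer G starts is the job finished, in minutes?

270/17 minutes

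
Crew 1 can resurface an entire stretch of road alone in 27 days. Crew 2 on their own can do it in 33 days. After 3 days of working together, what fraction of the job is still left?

79/99

Combined rate: 1/27 + 1/33 = (11 + 9)/297 = 20/297 per day.
In 3 days they complete 3·20/297 = 20/99 of the job.
So 79/99 remains.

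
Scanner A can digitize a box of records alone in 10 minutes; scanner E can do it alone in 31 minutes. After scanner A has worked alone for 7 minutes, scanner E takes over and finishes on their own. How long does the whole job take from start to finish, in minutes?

163/10 minutes

In 7 minutes scanner A does 7/10 of the job, leaving 3/10.
Scanner E works at 1/31 per minute, so finishing takes 3/10 ÷ 1/31 = 93/10 minutes.
Total time = 7 + 93/10 = 163/10 minutes.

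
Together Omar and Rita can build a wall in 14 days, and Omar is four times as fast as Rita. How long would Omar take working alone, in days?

35/2 days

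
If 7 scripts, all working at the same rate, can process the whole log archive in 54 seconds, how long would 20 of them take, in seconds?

189/10 seconds

Total work is 7·54 = 378 script-seconds.
With 20 scripts: 378/20 = 189/10 seconds.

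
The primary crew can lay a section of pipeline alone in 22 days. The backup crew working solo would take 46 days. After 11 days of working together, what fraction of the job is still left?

Combined rate: 1/22 + 1/46 = (23 + 11)/506 = 34/506 = 17/253 per day.
In 11 days they complete 11·17/253 = 17/23 of the job.
So 6/23 remains.

6/23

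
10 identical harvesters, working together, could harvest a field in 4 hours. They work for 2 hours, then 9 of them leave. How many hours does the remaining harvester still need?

One harvester does 1/40 of the job per hour.
After 2 hours with 10 harvesters, 1/2 is done (1/2 left).
With 1 harvester the rate is 1/40, so the rest takes 1/2 ÷ 1/40 = 20 hours.

20 hours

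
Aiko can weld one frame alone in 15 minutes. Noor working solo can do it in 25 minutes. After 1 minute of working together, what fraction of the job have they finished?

8/75

Combined rate: 1/15 + 1/25 = (5 + 3)/75 = 8/75 per minute.
In 1 minute they complete 1·8/75 = 8/75 of the job.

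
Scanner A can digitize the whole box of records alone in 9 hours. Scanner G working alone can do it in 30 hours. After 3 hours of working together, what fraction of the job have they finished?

13/30

Combined rate: 1/9 + 1/30 = (10 + 3)/90 = 13/90 per hour.
In 3 hours they complete 3·13/90 = 13/30 of the job.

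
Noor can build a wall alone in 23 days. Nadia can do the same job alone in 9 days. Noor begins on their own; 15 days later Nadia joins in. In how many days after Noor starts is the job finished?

In the first 15 days Noor alone does 15/23 of the job, leaving 8/23.
Once everyone is working, combined rate: 1/23 + 1/9 = (9 + 23)/207 = 32/207 per day.
Remaining 8/23 at 32/207 per day takes 9/4 days.
Total from the start = 15 + 9/4 = 69/4 days.

69/4 days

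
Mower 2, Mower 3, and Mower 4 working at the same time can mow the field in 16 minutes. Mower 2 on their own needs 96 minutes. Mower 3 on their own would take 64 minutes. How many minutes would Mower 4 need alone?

192/7 minutes

Combined rate is 1/16 per minute.
Known contribution: 1/96 + 1/64 = (2 + 3)/192 = 5/192 per minute.
So Mower 4's rate is 1/16 − 5/192 = 7/192, meaning 192/7 minutes alone.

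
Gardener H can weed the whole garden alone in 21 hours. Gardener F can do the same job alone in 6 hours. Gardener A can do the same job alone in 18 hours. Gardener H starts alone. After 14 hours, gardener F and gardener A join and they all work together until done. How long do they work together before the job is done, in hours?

In the first 14 hours gardener H alone does 14/21 = 2/3 of the job, leaving 1/3.
Once everyone is working, combined rate: 1/21 + 1/6 + 1/18 = (6 + 21 + 7)/126 = 34/126 = 17/63 per hour.
Remaining 1/3 at 17/63 per hour takes 21/17 hours.

21/17 hours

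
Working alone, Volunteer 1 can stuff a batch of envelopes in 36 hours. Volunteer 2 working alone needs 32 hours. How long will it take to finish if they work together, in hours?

288/17 hours

Combined rate: 1/36 + 1/32 = (8 + 9)/288 = 17/288 per hour.
Time = 1 ÷ (17/288) = 288/17 hours.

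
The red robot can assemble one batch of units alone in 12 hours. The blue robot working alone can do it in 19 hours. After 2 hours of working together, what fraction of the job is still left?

Combined rate: 1/12 + 1/19 = (19 + 12)/228 = 31/228 per hour.
In 2 hours they complete 2·31/228 = 31/114 of the job.
So 83/114 remains.

83/114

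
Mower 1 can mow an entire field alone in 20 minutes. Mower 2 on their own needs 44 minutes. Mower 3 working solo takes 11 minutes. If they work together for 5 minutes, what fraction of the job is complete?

9/11

Combined rate: 1/20 + 1/44 + 1/11 = (11 + 5 + 20)/220 = 36/220 = 9/55 per minute.
In 5 minutes they complete 5·9/55 = 9/11 of the job.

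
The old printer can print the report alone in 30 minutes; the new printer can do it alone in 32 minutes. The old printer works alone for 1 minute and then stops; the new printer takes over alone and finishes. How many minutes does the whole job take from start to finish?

In 1 minute the old printer does 1/30 of the job, leaving 29/30.
The new printer works at 1/32 per minute, so finishing takes 29/30 ÷ 1/32 = 464/15 minutes.
Total time = 1 + 464/15 = 479/15 minutes.

479/15 minutes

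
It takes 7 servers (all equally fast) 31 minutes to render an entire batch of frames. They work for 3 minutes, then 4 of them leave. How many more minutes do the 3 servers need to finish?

One server does 1/217 of the job per minute.
After 3 minutes with 7 servers, 3/31 is done (28/31 left).
With 3 servers the rate is 3/217, so the rest takes 28/31 ÷ 3/217 = 196/3 minutes.

196/3 minutes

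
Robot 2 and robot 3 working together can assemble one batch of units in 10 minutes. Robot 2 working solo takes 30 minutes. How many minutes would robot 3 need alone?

Combined rate is 1/10 per minute.
Known contribution: 1/30 per minute.
So robot 3's rate is 1/10 − 1/30 = 1/15, meaning 15 minutes alone.

15 minutes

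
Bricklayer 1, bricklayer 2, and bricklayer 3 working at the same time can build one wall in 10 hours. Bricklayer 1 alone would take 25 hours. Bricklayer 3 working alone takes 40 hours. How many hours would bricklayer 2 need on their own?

Combined rate is 1/10 per hour.
Known contribution: 1/25 + 1/40 = (8 + 5)/200 = 13/200 per hour.
So bricklayer 2's rate is 1/10 − 13/200 = 7/200, meaning 200/7 hours alone.

200/7 hours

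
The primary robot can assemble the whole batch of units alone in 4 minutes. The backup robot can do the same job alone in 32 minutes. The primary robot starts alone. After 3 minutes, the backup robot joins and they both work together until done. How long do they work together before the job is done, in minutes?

In the first 3 minutes the primary robot alone does 3/4 of the job, leaving 1/4.
Once everyone is working, combined rate: 1/4 + 1/32 = (8 + 1)/32 = 9/32 per minute.
Remaining 1/4 at 9/32 per minute takes 8/9 minutes.

8/9 minutes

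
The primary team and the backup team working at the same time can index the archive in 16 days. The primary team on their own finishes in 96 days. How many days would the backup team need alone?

Combined rate is 1/16 per day.
Known contribution: 1/96 per day.
So the backup team's rate is 1/16 − 1/96 = 5/96, meaning 96/5 days alone.

96/5 days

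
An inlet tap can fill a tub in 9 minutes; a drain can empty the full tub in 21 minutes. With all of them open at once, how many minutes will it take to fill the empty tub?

Net rate = 1/9 − 1/21 = (7 − 3)/63 = 4/63 per minute.
Filling time = 1 ÷ (4/63) = 63/4 minutes.

63/4 minutes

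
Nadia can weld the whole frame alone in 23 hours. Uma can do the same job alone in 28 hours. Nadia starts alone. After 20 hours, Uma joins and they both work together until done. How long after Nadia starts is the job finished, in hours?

368/17 hours

In the first 20 hours Nadia alone does 20/23 of the job, leaving 3/23.
Once everyone is working, combined rate: 1/23 + 1/28 = (28 + 23)/644 = 51/644 per hour.
Remaining 3/23 at 51/644 per hour takes 28/17 hours.
Total from the start = 20 + 28/17 = 368/17 hours.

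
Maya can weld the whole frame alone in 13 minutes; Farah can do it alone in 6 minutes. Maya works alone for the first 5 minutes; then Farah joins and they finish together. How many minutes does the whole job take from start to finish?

In 5 minutes Maya does 5/13 of the job, leaving 8/13.
Maya and Farah together work at 19/78 per minute, so finishing takes 8/13 ÷ 19/78 = 48/19 minutes.
Total time = 5 + 48/19 = 143/19 minutes.

143/19 minutes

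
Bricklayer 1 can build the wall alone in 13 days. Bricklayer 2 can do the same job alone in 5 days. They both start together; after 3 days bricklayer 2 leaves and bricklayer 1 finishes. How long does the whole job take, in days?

26/5 days

In the first 3 days the combined rate is 18/65, so 54/65 of the job is done, leaving 11/65.
After bricklayer 2 leaves the rate is 1/13 per day; the remaining 11/65 takes 11/5 days.
Total = 3 + 11/5 = 26/5 days.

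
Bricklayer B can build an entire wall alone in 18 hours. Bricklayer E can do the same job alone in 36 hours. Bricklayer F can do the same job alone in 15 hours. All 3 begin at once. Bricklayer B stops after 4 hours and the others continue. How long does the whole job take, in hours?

In the first 4 hours the combined rate is 3/20, so 3/5 of the job is done, leaving 2/5.
After bricklayer B leaves the rate is 17/180 per hour; the remaining 2/5 takes 72/17 hours.
Total = 4 + 72/17 = 140/17 hours.

140/17 hours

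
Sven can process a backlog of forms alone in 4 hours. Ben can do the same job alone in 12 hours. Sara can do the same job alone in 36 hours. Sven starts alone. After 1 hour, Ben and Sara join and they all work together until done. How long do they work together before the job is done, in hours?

27/13 hours

In the first 1 hour Sven alone does 1/4 of the job, leaving 3/4.
Once everyone is working, combined rate: 1/4 + 1/12 + 1/36 = (9 + 3 + 1)/36 = 13/36 per hour.
Remaining 3/4 at 13/36 per hour takes 27/13 hours.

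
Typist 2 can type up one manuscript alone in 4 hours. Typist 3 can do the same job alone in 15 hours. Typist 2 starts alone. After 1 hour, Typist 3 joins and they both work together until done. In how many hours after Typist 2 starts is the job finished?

64/19 hours

In the first 1 hour Typist 2 alone does 1/4 of the job, leaving 3/4.
Once everyone is working, combined rate: 1/4 + 1/15 = (15 + 4)/60 = 19/60 per hour.
Remaining 3/4 at 19/60 per hour takes 45/19 hours.
Total from the start = 1 + 45/19 = 64/19 hours.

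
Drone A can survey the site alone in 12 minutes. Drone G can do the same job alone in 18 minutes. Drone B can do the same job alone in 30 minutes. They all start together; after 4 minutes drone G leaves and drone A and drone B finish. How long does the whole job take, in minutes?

20/3 minutes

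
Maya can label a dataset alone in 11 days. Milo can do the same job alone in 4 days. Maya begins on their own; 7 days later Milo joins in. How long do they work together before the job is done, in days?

In the first 7 days Maya alone does 7/11 of the job, leaving 4/11.
Once everyone is working, combined rate: 1/11 + 1/4 = (4 + 11)/44 = 15/44 per day.
Remaining 4/11 at 15/44 per day takes 16/15 days.

16/15 days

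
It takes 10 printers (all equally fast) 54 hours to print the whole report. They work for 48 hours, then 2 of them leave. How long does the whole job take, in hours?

One printer does 1/540 of the job per hour.
After 48 hours with 10 printers, 8/9 is done (1/9 left).
With 8 printers the rate is 8/540 = 2/135, so the rest takes 1/9 ÷ 2/135 = 15/2 hours.
Total = 48 + 15/2 = 111/2 hours.

111/2 hours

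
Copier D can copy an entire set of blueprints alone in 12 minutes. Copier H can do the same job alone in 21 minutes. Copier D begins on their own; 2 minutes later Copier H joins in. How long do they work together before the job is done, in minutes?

In the first 2 minutes Copier D alone does 2/12 = 1/6 of the job, leaving 5/6.
Once everyone is working, combined rate: 1/12 + 1/21 = (7 + 4)/84 = 11/84 per minute.
Remaining 5/6 at 11/84 per minute takes 70/11 minutes.

70/11 minutes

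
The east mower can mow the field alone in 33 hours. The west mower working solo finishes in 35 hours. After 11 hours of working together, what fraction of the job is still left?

Combined rate: 1/33 + 1/35 = (35 + 33)/1155 = 68/1155 per hour.
In 11 hours they complete 11·68/1155 = 68/105 of the job.
So 37/105 remains.

37/105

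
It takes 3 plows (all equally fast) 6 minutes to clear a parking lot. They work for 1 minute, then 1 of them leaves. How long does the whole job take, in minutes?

17/2 minutes

One plow does 1/18 of the job per minute.
After 1 minute with 3 plows, 1/6 is done (5/6 left).
With 2 plows the rate is 2/18 = 1/9, so the rest takes 5/6 ÷ 1/9 = 15/2 minutes.
Total = 1 + 15/2 = 17/2 minutes.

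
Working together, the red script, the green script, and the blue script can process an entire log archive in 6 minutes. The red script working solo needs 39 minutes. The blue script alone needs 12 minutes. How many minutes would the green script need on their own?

52/3 minutes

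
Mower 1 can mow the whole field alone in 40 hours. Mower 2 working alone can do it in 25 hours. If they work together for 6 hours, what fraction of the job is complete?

39/100

Combined rate: 1/40 + 1/25 = (5 + 8)/200 = 13/200 per hour.
In 6 hours they complete 6·13/200 = 39/100 of the job.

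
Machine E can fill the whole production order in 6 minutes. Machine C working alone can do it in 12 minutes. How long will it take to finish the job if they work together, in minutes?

Combined rate: 1/6 + 1/12 = (2 + 1)/12 = 3/12 = 1/4 per minute.
Time = 1 ÷ (1/4) = 4 minutes.

4 minutes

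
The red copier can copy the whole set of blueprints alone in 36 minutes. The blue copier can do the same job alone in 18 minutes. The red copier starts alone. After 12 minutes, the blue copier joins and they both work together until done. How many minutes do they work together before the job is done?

8 minutes

In the first 12 minutes the red copier alone does 12/36 = 1/3 of the job, leaving 2/3.
Once everyone is working, combined rate: 1/36 + 1/18 = (1 + 2)/36 = 3/36 = 1/12 per minute.
Remaining 2/3 at 1/12 per minute takes 8 minutes.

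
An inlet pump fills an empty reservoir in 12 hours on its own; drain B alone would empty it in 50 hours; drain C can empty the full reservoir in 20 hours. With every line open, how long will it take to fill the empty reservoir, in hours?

75 hours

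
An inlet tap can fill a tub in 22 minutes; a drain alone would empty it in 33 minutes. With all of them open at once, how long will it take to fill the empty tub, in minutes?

66 minutes

Net rate = 1/22 − 1/33 = (3 − 2)/66 = 1/66 per minute.
Filling time = 1 ÷ (1/66) = 66 minutes.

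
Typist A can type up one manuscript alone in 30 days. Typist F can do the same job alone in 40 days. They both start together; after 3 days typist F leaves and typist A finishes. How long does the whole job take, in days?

In the first 3 days the combined rate is 7/120, so 7/40 of the job is done, leaving 33/40.
After typist F leaves the rate is 1/30 per day; the remaining 33/40 takes 99/4 days.
Total = 3 + 99/4 = 111/4 days.

111/4 days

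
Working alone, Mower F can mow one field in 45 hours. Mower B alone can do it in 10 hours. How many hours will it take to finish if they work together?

90/11 hours

With two workers the combined time is the product over the sum: 45·10/(45+10) = 450/55 = 90/11 hours.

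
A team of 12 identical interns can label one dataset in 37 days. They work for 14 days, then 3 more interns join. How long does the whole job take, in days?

One intern does 1/444 of the job per day.
After 14 days with 12 interns, 14/37 is done (23/37 left).
With 15 interns the rate is 15/444 = 5/148, so the rest takes 23/37 ÷ 5/148 = 92/5 days.
Total = 14 + 92/5 = 162/5 days.

162/5 days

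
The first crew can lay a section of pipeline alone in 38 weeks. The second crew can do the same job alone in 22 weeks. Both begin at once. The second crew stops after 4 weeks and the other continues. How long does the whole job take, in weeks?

In the first 4 weeks the combined rate is 15/209, so 60/209 of the job is done, leaving 149/209.
After the second crew leaves the rate is 1/38 per week; the remaining 149/209 takes 298/11 weeks.
Total = 4 + 298/11 = 342/11 weeks.

342/11 weeks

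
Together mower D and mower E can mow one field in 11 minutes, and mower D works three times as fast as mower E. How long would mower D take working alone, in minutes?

44/3 minutes

Let mower E's rate be r; then mower D's rate is 3r, so together (3 + 1)r = 4r = 1/11.
Thus r = 1/44 per minute.
Mower E alone: 44 minutes; mower D alone: 44/3 minutes.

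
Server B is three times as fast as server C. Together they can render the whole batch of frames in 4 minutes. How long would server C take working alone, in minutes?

Let server C's rate be r; then server B's rate is 3r, so together (3 + 1)r = 4r = 1/4.
Thus r = 1/16 per minute.
Server C alone: 16 minutes; server B alone: 16/3 minutes.

16 minutes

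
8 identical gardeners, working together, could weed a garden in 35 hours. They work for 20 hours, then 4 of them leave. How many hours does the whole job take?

50 hours

One gardener does 1/280 of the job per hour.
After 20 hours with 8 gardeners, 4/7 is done (3/7 left).
With 4 gardeners the rate is 4/280 = 1/70, so the rest takes 3/7 ÷ 1/70 = 30 hours.
Total = 20 + 30 = 50 hours.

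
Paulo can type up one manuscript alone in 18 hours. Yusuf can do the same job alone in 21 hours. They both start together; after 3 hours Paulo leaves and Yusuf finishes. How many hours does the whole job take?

In the first 3 hours the combined rate is 13/126, so 13/42 of the job is done, leaving 29/42.
After Paulo leaves the rate is 1/21 per hour; the remaining 29/42 takes 29/2 hours.
Total = 3 + 29/2 = 35/2 hours.

35/2 hours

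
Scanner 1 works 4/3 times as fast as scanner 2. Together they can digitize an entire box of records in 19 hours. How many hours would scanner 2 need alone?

133/3 hours

Let scanner 2's rate be r; then scanner 1's rate is (4/3)r, so together (4/3 + 1)r = (7/3)r = 1/19.
Thus r = 3/133 per hour.
Scanner 2 alone: 133/3 hours; scanner 1 alone: 133/4 hours.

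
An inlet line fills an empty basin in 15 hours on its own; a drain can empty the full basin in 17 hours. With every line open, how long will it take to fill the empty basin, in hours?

Net rate = 1/15 − 1/17 = (17 − 15)/255 = 2/255 per hour.
Filling time = 1 ÷ (2/255) = 255/2 hours.

255/2 hours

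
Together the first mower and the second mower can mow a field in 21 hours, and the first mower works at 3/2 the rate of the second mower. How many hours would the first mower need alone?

35 hours

Let the second mower's rate be r; then the first mower's rate is (3/2)r, so together (3/2 + 1)r = (5/2)r = 1/21.
Thus r = 2/105 per hour.
The second mower alone: 105/2 hours; the first mower alone: 35 hours.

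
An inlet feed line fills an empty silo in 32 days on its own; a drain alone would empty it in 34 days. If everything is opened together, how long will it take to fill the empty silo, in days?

544 days

Net rate = 1/32 − 1/34 = (17 − 16)/544 = 1/544 per day.
Filling time = 1 ÷ (1/544) = 544 days.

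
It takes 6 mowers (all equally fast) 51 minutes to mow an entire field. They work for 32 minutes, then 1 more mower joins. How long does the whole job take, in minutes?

One mower does 1/306 of the job per minute.
After 32 minutes with 6 mowers, 32/51 is done (19/51 left).
With 7 mowers the rate is 7/306, so the rest takes 19/51 ÷ 7/306 = 114/7 minutes.
Total = 32 + 114/7 = 338/7 minutes.

338/7 minutes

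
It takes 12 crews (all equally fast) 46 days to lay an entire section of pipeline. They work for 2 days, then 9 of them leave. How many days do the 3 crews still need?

One crew does 1/552 of the job per day.
After 2 days with 12 crews, 1/23 is done (22/23 left).
With 3 crews the rate is 3/552 = 1/184, so the rest takes 22/23 ÷ 1/184 = 176 days.

176 days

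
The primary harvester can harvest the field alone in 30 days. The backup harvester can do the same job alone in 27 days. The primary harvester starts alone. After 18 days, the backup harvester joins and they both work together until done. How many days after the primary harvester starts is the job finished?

450/19 days

In the first 18 days the primary harvester alone does 18/30 = 3/5 of the job, leaving 2/5.
Once everyone is working, combined rate: 1/30 + 1/27 = (9 + 10)/270 = 19/270 per day.
Remaining 2/5 at 19/270 per day takes 108/19 days.
Total from the start = 18 + 108/19 = 450/19 days.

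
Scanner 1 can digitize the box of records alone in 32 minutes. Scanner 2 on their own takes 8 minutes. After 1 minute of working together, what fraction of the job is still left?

27/32

Combined rate: 1/32 + 1/8 = (1 + 4)/32 = 5/32 per minute.
In 1 minute they complete 1·5/32 = 5/32 of the job.
So 27/32 remains.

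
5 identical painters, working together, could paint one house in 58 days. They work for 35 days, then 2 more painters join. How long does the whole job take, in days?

360/7 days

One painter does 1/290 of the job per day.
After 35 days with 5 painters, 35/58 is done (23/58 left).
With 7 painters the rate is 7/290, so the rest takes 23/58 ÷ 7/290 = 115/7 days.
Total = 35 + 115/7 = 360/7 days.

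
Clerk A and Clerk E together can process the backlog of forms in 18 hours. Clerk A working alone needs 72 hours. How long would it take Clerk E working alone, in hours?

Combined rate is 1/18 per hour.
Known contribution: 1/72 per hour.
So Clerk E's rate is 1/18 − 1/72 = 1/24, meaning 24 hours alone.

24 hours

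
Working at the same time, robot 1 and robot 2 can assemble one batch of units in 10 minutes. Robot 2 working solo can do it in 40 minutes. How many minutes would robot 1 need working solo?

Combined rate is 1/10 per minute.
Known contribution: 1/40 per minute.
So robot 1's rate is 1/10 − 1/40 = 3/40, meaning 40/3 minutes alone.

40/3 minutes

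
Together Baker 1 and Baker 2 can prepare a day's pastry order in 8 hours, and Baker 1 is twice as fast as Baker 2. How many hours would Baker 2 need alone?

Let Baker 2's rate be r; then Baker 1's rate is 2r, so together (2 + 1)r = 3r = 1/8.
Thus r = 1/24 per hour.
Baker 2 alone: 24 hours; Baker 1 alone: 12 hours.

24 hours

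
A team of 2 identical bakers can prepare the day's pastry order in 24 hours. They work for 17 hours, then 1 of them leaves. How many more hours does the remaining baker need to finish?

One baker does 1/48 of the job per hour.
After 17 hours with 2 bakers, 17/24 is done (7/24 left).
With 1 baker the rate is 1/48, so the rest takes 7/24 ÷ 1/48 = 14 hours.

14 hours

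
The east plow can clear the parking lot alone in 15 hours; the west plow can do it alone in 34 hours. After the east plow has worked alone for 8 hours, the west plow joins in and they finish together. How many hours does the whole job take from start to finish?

In 8 hours the east plow does 8/15 of the job, leaving 7/15.
The east plow and the west plow together work at 49/510 per hour, so finishing takes 7/15 ÷ 49/510 = 34/7 hours.
Total time = 8 + 34/7 = 90/7 hours.

90/7 hours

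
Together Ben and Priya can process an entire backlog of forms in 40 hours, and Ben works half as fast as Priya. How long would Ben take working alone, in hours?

Let Priya's rate be r; then Ben's rate is (1/2)r, so together (1/2 + 1)r = (3/2)r = 1/40.
Thus r = 1/60 per hour.
Priya alone: 60 hours; Ben alone: 120 hours.

120 hours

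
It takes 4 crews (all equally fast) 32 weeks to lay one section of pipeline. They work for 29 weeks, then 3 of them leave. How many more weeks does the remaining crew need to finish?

12 weeks

One crew does 1/128 of the job per week.
After 29 weeks with 4 crews, 29/32 is done (3/32 left).
With 1 crew the rate is 1/128, so the rest takes 3/32 ÷ 1/128 = 12 weeks.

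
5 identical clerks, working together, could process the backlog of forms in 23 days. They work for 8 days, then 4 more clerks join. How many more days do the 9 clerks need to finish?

One clerk does 1/115 of the job per day.
After 8 days with 5 clerks, 8/23 is done (15/23 left).
With 9 clerks the rate is 9/115, so the rest takes 15/23 ÷ 9/115 = 25/3 days.

25/3 days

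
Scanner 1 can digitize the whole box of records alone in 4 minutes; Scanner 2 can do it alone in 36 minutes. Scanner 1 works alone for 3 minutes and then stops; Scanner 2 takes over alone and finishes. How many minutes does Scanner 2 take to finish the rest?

In 3 minutes Scanner 1 does 3/4 of the job, leaving 1/4.
Scanner 2 works at 1/36 per minute, so finishing takes 1/4 ÷ 1/36 = 9 minutes.

9 minutes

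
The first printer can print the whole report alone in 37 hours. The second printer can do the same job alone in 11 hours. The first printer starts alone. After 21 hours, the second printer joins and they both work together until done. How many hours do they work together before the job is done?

11/3 hours

In the first 21 hours the first printer alone does 21/37 of the job, leaving 16/37.
Once everyone is working, combined rate: 1/37 + 1/11 = (11 + 37)/407 = 48/407 per hour.
Remaining 16/37 at 48/407 per hour takes 11/3 hours.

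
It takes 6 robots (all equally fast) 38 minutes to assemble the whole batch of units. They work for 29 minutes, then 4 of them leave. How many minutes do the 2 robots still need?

One robot does 1/228 of the job per minute.
After 29 minutes with 6 robots, 29/38 is done (9/38 left).
With 2 robots the rate is 2/228 = 1/114, so the rest takes 9/38 ÷ 1/114 = 27 minutes.

27 minutes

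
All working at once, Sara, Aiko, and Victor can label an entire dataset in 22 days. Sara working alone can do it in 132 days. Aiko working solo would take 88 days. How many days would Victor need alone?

264/7 days

Combined rate is 1/22 per day.
Known contribution: 1/132 + 1/88 = (2 + 3)/264 = 5/264 per day.
So Victor's rate is 1/22 − 5/264 = 7/264, meaning 264/7 days alone.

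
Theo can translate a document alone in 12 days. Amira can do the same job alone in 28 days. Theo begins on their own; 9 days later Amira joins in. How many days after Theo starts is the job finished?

111/10 days

In the first 9 days Theo alone does 9/12 = 3/4 of the job, leaving 1/4.
Once everyone is working, combined rate: 1/12 + 1/28 = (7 + 3)/84 = 10/84 = 5/42 per day.
Remaining 1/4 at 5/42 per day takes 21/10 days.
Total from the start = 9 + 21/10 = 111/10 days.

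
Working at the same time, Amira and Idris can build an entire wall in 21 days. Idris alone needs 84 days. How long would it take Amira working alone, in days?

28 days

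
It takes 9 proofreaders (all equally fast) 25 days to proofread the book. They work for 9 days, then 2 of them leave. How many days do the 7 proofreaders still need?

144/7 days

One proofreader does 1/225 of the job per day.
After 9 days with 9 proofreaders, 9/25 is done (16/25 left).
With 7 proofreaders the rate is 7/225, so the rest takes 16/25 ÷ 7/225 = 144/7 days.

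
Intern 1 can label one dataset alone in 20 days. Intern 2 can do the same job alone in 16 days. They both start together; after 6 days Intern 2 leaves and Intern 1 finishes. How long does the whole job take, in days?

In the first 6 days the combined rate is 9/80, so 27/40 of the job is done, leaving 13/40.
After Intern 2 leaves the rate is 1/20 per day; the remaining 13/40 takes 13/2 days.
Total = 6 + 13/2 = 25/2 days.

25/2 days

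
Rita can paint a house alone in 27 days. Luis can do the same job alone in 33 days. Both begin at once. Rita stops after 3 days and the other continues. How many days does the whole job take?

88/3 days

In the first 3 days the combined rate is 20/297, so 20/99 of the job is done, leaving 79/99.
After Rita leaves the rate is 1/33 per day; the remaining 79/99 takes 79/3 days.
Total = 3 + 79/3 = 88/3 days.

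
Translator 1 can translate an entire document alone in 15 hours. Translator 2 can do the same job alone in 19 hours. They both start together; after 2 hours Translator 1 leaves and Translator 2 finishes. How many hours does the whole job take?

247/15 hours

In the first 2 hours the combined rate is 34/285, so 68/285 of the job is done, leaving 217/285.
After Translator 1 leaves the rate is 1/19 per hour; the remaining 217/285 takes 217/15 hours.
Total = 2 + 217/15 = 247/15 hours.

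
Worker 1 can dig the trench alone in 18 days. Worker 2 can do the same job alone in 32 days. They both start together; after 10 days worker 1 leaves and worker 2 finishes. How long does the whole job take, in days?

In the first 10 days the combined rate is 25/288, so 125/144 of the job is done, leaving 19/144.
After worker 1 leaves the rate is 1/32 per day; the remaining 19/144 takes 38/9 days.
Total = 10 + 38/9 = 128/9 days.

128/9 days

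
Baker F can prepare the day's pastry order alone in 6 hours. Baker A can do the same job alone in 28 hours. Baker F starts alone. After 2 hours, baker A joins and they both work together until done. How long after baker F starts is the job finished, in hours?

90/17 hours

In the first 2 hours baker F alone does 2/6 = 1/3 of the job, leaving 2/3.
Once everyone is working, combined rate: 1/6 + 1/28 = (14 + 3)/84 = 17/84 per hour.
Remaining 2/3 at 17/84 per hour takes 56/17 hours.
Total from the start = 2 + 56/17 = 90/17 hours.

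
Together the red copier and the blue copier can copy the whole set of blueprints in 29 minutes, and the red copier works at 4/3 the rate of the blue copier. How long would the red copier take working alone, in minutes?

203/4 minutes

Let the blue copier's rate be r; then the red copier's rate is (4/3)r, so together (4/3 + 1)r = (7/3)r = 1/29.
Thus r = 3/203 per minute.
The blue copier alone: 203/3 minutes; the red copier alone: 203/4 minutes.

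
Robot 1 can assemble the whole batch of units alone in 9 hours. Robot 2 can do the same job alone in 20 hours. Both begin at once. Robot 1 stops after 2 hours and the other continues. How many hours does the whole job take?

In the first 2 hours the combined rate is 29/180, so 29/90 of the job is done, leaving 61/90.
After robot 1 leaves the rate is 1/20 per hour; the remaining 61/90 takes 122/9 hours.
Total = 2 + 122/9 = 140/9 hours.

140/9 hours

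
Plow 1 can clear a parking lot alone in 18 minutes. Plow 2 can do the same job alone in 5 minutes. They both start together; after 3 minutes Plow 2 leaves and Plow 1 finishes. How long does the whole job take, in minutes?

36/5 minutes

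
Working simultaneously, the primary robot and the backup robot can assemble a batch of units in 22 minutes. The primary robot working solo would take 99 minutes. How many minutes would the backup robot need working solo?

198/7 minutes

Combined rate is 1/22 per minute.
Known contribution: 1/99 per minute.
So the backup robot's rate is 1/22 − 1/99 = 7/198, meaning 198/7 minutes alone.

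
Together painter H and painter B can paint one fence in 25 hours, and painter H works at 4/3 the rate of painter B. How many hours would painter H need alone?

175/4 hours

Let painter B's rate be r; then painter H's rate is (4/3)r, so together (4/3 + 1)r = (7/3)r = 1/25.
Thus r = 3/175 per hour.
Painter B alone: 175/3 hours; painter H alone: 175/4 hours.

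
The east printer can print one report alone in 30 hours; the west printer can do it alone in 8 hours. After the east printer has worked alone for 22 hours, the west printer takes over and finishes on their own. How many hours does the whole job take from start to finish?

362/15 hours

In 22 hours the east printer does 22/30 = 11/15 of the job, leaving 4/15.
The west printer works at 1/8 per hour, so finishing takes 4/15 ÷ 1/8 = 32/15 hours.
Total time = 22 + 32/15 = 362/15 hours.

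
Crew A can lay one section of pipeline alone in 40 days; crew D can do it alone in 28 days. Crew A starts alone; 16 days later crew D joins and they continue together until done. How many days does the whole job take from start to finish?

In 16 days crew A does 16/40 = 2/5 of the job, leaving 3/5.
Crew A and crew D together work at 17/280 per day, so finishing takes 3/5 ÷ 17/280 = 168/17 days.
Total time = 16 + 168/17 = 440/17 days.

440/17 days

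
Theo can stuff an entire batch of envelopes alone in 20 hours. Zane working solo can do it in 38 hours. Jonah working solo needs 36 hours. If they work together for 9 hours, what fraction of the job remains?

6/95

Combined rate: 1/20 + 1/38 + 1/36 = (171 + 90 + 95)/3420 = 356/3420 = 89/855 per hour.
In 9 hours they complete 9·89/855 = 89/95 of the job.
So 6/95 remains.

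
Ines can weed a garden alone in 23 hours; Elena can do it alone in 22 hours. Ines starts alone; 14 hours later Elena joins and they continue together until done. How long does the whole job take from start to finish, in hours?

In 14 hours Ines does 14/23 of the job, leaving 9/23.
Ines and Elena together work at 45/506 per hour, so finishing takes 9/23 ÷ 45/506 = 22/5 hours.
Total time = 14 + 22/5 = 92/5 hours.

92/5 hours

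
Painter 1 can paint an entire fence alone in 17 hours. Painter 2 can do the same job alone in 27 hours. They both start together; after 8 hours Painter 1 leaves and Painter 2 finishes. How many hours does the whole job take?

243/17 hours

In the first 8 hours the combined rate is 44/459, so 352/459 of the job is done, leaving 107/459.
After Painter 1 leaves the rate is 1/27 per hour; the remaining 107/459 takes 107/17 hours.
Total = 8 + 107/17 = 243/17 hours.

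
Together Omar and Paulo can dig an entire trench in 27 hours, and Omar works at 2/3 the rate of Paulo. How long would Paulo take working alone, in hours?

45 hours

Let Paulo's rate be r; then Omar's rate is (2/3)r, so together (2/3 + 1)r = (5/3)r = 1/27.
Thus r = 1/45 per hour.
Paulo alone: 45 hours; Omar alone: 135/2 hours.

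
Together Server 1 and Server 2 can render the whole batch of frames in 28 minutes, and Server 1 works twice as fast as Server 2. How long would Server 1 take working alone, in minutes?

Let Server 2's rate be r; then Server 1's rate is 2r, so together (2 + 1)r = 3r = 1/28.
Thus r = 1/84 per minute.
Server 2 alone: 84 minutes; Server 1 alone: 42 minutes.

42 minutes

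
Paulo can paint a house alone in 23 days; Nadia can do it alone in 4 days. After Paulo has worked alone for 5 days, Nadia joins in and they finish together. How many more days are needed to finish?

8/3 days

In 5 days Paulo does 5/23 of the job, leaving 18/23.
Paulo and Nadia together work at 27/92 per day, so finishing takes 18/23 ÷ 27/92 = 8/3 days.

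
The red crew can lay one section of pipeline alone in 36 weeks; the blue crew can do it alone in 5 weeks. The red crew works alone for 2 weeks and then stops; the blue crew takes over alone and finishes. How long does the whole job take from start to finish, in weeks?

121/18 weeks

In 2 weeks the red crew does 2/36 = 1/18 of the job, leaving 17/18.
The blue crew works at 1/5 per week, so finishing takes 17/18 ÷ 1/5 = 85/18 weeks.
Total time = 2 + 85/18 = 121/18 weeks.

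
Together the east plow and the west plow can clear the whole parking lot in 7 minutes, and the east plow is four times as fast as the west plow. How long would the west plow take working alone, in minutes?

35 minutes

Let the west plow's rate be r; then the east plow's rate is 4r, so together (4 + 1)r = 5r = 1/7.
Thus r = 1/35 per minute.
The west plow alone: 35 minutes; the east plow alone: 35/4 minutes.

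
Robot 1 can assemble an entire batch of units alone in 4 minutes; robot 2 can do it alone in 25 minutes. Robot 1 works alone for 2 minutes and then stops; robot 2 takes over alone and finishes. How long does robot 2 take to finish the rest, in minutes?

25/2 minutes

In 2 minutes robot 1 does 2/4 = 1/2 of the job, leaving 1/2.
Robot 2 works at 1/25 per minute, so finishing takes 1/2 ÷ 1/25 = 25/2 minutes.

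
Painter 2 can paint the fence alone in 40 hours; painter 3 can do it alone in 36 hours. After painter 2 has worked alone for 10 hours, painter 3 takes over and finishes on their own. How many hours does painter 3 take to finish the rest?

In 10 hours painter 2 does 10/40 = 1/4 of the job, leaving 3/4.
Painter 3 works at 1/36 per hour, so finishing takes 3/4 ÷ 1/36 = 27 hours.

27 hours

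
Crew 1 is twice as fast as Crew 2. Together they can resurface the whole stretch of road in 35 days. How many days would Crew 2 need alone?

Let Crew 2's rate be r; then Crew 1's rate is 2r, so together (2 + 1)r = 3r = 1/35.
Thus r = 1/105 per day.
Crew 2 alone: 105 days; Crew 1 alone: 105/2 days.

105 days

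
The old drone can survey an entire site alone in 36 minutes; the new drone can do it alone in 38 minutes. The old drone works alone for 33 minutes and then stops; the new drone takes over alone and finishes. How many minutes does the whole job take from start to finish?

217/6 minutes

In 33 minutes the old drone does 33/36 = 11/12 of the job, leaving 1/12.
The new drone works at 1/38 per minute, so finishing takes 1/12 ÷ 1/38 = 19/6 minutes.
Total time = 33 + 19/6 = 217/6 minutes.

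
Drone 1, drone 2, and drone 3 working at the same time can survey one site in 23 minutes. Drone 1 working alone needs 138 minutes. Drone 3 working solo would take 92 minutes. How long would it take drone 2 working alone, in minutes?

276/7 minutes

Combined rate is 1/23 per minute.
Known contribution: 1/138 + 1/92 = (2 + 3)/276 = 5/276 per minute.
So drone 2's rate is 1/23 − 5/276 = 7/276, meaning 276/7 minutes alone.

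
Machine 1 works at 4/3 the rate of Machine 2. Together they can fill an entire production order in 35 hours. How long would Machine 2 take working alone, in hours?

245/3 hours

Let Machine 2's rate be r; then Machine 1's rate is (4/3)r, so together (4/3 + 1)r = (7/3)r = 1/35.
Thus r = 3/245 per hour.
Machine 2 alone: 245/3 hours; Machine 1 alone: 245/4 hours.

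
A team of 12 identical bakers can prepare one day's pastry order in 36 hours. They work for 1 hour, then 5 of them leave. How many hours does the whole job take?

One baker does 1/432 of the job per hour.
After 1 hour with 12 bakers, 1/36 is done (35/36 left).
With 7 bakers the rate is 7/432, so the rest takes 35/36 ÷ 7/432 = 60 hours.
Total = 1 + 60 = 61 hours.

61 hours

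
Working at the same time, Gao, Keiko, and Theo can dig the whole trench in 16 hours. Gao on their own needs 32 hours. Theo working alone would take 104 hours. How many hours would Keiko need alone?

416/9 hours

Combined rate is 1/16 per hour.
Known contribution: 1/32 + 1/104 = (13 + 4)/416 = 17/416 per hour.
So Keiko's rate is 1/16 − 17/416 = 9/416, meaning 416/9 hours alone.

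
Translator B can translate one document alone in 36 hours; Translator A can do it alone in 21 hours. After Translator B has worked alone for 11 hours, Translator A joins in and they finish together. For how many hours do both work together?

In 11 hours Translator B does 11/36 of the job, leaving 25/36.
Translator B and Translator A together work at 19/252 per hour, so finishing takes 25/36 ÷ 19/252 = 175/19 hours.

175/19 hours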